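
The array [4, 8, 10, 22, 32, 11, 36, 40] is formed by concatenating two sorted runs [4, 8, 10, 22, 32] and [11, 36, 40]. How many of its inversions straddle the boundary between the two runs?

Take each right-half value and tally the left-half values above it:
r = 11: 22, 32 → 2
r = 36: none → 0
r = 40: none → 0
Cross-inversions: 2 + 0 + 0 = 2

2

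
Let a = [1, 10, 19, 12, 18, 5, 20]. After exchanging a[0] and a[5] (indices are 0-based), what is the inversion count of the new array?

7

Positions 0 and 5 hold 1 and 5; after swapping, the array is [5, 10, 19, 12, 18, 1, 20].
Sweep left to right; for each value list the smaller values that follow it:
5: 1
10: 1
19: 3
12: 1
18: 1
1: 0
20: 0
Sum: 1 + 1 + 3 + 1 + 1 + 0 + 0 = 7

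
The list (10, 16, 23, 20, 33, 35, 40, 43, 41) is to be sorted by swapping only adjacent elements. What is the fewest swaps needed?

2

Each adjacent swap fixes exactly one inversion, so the minimum swap count equals the number of inversions.
Count inversions — for each element, later elements that are smaller:
10: none → 0
16: none → 0
23: 20 → 1
20: none → 0
33: none → 0
35: none → 0
40: none → 0
43: 41 → 1
41: none → 0
Total inversions: 0 + 0 + 1 + 0 + 0 + 0 + 0 + 1 + 0 = 2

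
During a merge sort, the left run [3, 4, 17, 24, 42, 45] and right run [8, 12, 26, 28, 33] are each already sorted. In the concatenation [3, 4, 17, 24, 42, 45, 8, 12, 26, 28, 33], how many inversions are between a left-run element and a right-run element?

Split inversions: 14

Count, for every r in R, how many entries of L exceed r:
r = 8: 17, 24, 42, 45 → 4
r = 12: 17, 24, 42, 45 → 4
r = 26: 42, 45 → 2
r = 28: 42, 45 → 2
r = 33: 42, 45 → 2
Cross-inversions: 4 + 4 + 2 + 2 + 2 = 14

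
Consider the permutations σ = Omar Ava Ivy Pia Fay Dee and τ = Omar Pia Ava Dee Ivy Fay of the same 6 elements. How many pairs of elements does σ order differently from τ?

4 discordant pairs

Assign each item its position (1..6) in the first ordering, then rewrite the second ordering as that position sequence:
positions: Omar→1, Ava→2, Ivy→3, Pia→4, Fay→5, Dee→6
second ordering as positions: [1, 4, 2, 6, 3, 5]
Discordant pairs = inversions in this position sequence.
1: 0
4: 2, 3 → 2
2: 0
6: 3, 5 → 2
3: 0
5: 0
Total: 0 + 2 + 0 + 2 + 0 + 0 = 4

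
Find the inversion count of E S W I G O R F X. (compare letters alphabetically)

For each element, count later entries that are smaller:
E → none → 0
S → I, G, O, R, F → 5
W → I, G, O, R, F → 5
I → G, F → 2
G → F → 1
O → F → 1
R → F → 1
F → none → 0
X → none → 0
Sum: 0 + 5 + 5 + 2 + 1 + 1 + 1 + 0 + 0 = 15

15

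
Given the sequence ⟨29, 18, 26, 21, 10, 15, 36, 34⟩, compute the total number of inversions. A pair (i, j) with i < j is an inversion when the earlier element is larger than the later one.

Element-by-element contributions:
29 → 18, 26, 21, 10, 15 → 5
18 → 10, 15 → 2
26 → 21, 10, 15 → 3
21 → 10, 15 → 2
10 → none → 0
15 → none → 0
36 → 34 → 1
34 → none → 0
Sum: 5 + 2 + 3 + 2 + 0 + 0 + 1 + 0 = 13

Inversions: 13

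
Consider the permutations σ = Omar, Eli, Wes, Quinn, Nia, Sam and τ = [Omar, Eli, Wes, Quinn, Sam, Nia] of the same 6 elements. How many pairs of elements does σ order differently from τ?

There is 1 discordant pair.

Assign each item its position (1..6) in the first ordering, then rewrite the second ordering as that position sequence:
positions: Omar→1, Eli→2, Wes→3, Quinn→4, Nia→5, Sam→6
second ordering as positions: [1, 2, 3, 4, 6, 5]
Discordant pairs = inversions in this position sequence.
1: 0
2: 0
3: 0
4: 0
6: 5 → 1
5: 0
Total: 0 + 0 + 0 + 0 + 1 + 0 = 1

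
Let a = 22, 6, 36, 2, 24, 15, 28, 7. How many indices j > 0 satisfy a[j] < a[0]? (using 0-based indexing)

The element at index 0 is 22.
Elements after it: 6, 36, 2, 24, 15, 28, 7
Those smaller than 22: 6, 2, 15, 7

4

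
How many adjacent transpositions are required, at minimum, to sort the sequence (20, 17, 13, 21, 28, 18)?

The minimum number of adjacent swaps to sort an array equals its inversion count, since every such swap removes exactly one inversion.
Count inversions — for each element, later elements that are smaller:
20: 17, 13, 18 → 3
17: 13 → 1
13: none → 0
21: 18 → 1
28: 18 → 1
18: none → 0
Total inversions: 3 + 1 + 0 + 1 + 1 + 0 = 6

6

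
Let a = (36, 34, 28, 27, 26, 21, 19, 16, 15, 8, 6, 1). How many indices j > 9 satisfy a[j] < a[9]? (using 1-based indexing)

3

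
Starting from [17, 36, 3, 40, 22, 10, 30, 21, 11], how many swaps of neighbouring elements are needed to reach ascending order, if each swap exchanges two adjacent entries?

The minimum number of adjacent swaps to sort an array equals its inversion count, since every such swap removes exactly one inversion.
Count inversions — for each element, later elements that are smaller:
17: 3, 10, 11 → 3
36: 3, 22, 10, 30, 21, 11 → 6
3: none → 0
40: 22, 10, 30, 21, 11 → 5
22: 10, 21, 11 → 3
10: none → 0
30: 21, 11 → 2
21: 11 → 1
11: none → 0
Total inversions: 3 + 6 + 0 + 5 + 3 + 0 + 2 + 1 + 0 = 20

20 swaps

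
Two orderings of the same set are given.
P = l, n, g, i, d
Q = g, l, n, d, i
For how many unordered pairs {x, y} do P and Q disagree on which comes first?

Assign each item its position (1..5) in the first ordering, then rewrite the second ordering as that position sequence:
positions: l→1, n→2, g→3, i→4, d→5
second ordering as positions: [3, 1, 2, 5, 4]
Discordant pairs = inversions in this position sequence.
3: 1, 2 → 2
1: 0
2: 0
5: 4 → 1
4: 0
Total: 2 + 0 + 0 + 1 + 0 = 3

3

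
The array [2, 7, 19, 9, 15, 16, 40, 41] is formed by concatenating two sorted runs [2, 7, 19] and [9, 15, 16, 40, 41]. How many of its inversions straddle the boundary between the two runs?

3

Take each right-half value and tally the left-half values above it:
r = 9: 19 → 1
r = 15: 19 → 1
r = 16: 19 → 1
r = 40: none → 0
r = 41: none → 0
Cross-inversions: 1 + 1 + 1 + 0 + 0 = 3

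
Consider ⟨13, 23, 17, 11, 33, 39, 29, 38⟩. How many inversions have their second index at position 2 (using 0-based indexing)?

The element at index 2 is 17.
Elements before it: 13, 23
Those larger than 17: 23

1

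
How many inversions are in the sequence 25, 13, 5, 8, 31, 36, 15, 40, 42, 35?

11

Element-by-element contributions:
25 → 13, 5, 8, 15 → 4
13 → 5, 8 → 2
5 → none → 0
8 → none → 0
31 → 15 → 1
36 → 15, 35 → 2
15 → none → 0
40 → 35 → 1
42 → 35 → 1
35 → none → 0
Sum: 4 + 2 + 0 + 0 + 1 + 2 + 0 + 1 + 1 + 0 = 11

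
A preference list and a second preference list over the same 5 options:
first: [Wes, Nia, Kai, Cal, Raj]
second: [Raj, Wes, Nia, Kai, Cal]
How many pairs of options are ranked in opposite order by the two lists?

4

Assign each item its position (1..5) in the first ordering, then rewrite the second ordering as that position sequence:
positions: Wes→1, Nia→2, Kai→3, Cal→4, Raj→5
second ordering as positions: [5, 1, 2, 3, 4]
Discordant pairs = inversions in this position sequence.
5: 1, 2, 3, 4 → 4
1: 0
2: 0
3: 0
4: 0
Total: 4 + 0 + 0 + 0 + 0 = 4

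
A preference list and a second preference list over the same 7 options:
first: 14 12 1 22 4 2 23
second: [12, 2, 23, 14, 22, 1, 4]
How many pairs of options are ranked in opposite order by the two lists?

10

Assign each item its position (1..7) in the first ordering, then rewrite the second ordering as that position sequence:
positions: 14→1, 12→2, 1→3, 22→4, 4→5, 2→6, 23→7
second ordering as positions: [2, 6, 7, 1, 4, 3, 5]
Discordant pairs = inversions in this position sequence.
2: 1 → 1
6: 1, 4, 3, 5 → 4
7: 1, 4, 3, 5 → 4
1: 0
4: 3 → 1
3: 0
5: 0
Total: 1 + 4 + 4 + 0 + 1 + 0 + 0 = 10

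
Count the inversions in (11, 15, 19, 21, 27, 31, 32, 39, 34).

1

Sweep left to right; for each value list the smaller values that follow it:
11 → none → 0
15 → none → 0
19 → none → 0
21 → none → 0
27 → none → 0
31 → none → 0
32 → none → 0
39 → 34 → 1
34 → none → 0
Sum: 0 + 0 + 0 + 0 + 0 + 0 + 0 + 1 + 0 = 1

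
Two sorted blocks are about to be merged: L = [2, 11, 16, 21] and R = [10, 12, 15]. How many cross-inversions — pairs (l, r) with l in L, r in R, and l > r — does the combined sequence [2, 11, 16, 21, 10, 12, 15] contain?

For each element r of the right run, count left-run elements greater than r:
r = 10: 11, 16, 21 → 3
r = 12: 16, 21 → 2
r = 15: 16, 21 → 2
Cross-inversions: 3 + 2 + 2 = 7

Cross-inversions: 7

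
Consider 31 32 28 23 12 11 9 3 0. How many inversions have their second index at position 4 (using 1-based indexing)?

The element at index 4 is 23.
Elements before it: 31, 32, 28
Those larger than 23: 31, 32, 28

3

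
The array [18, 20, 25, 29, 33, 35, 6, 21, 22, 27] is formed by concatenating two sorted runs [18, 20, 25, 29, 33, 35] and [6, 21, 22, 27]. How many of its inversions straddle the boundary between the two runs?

17 split inversions

Take each right-half value and tally the left-half values above it:
r = 6: 18, 20, 25, 29, 33, 35 → 6
r = 21: 25, 29, 33, 35 → 4
r = 22: 25, 29, 33, 35 → 4
r = 27: 29, 33, 35 → 3
Cross-inversions: 6 + 4 + 4 + 3 = 17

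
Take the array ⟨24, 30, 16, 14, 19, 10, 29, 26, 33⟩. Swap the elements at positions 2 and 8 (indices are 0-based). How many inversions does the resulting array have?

22 inversions

Positions 2 and 8 hold 16 and 33; after swapping, the array is [24, 30, 33, 14, 19, 10, 29, 26, 16].
Sweep left to right; for each value list the smaller values that follow it:
24 → 14, 19, 10, 16 → 4
30 → 14, 19, 10, 29, 26, 16 → 6
33 → 14, 19, 10, 29, 26, 16 → 6
14 → 10 → 1
19 → 10, 16 → 2
10 → none → 0
29 → 26, 16 → 2
26 → 16 → 1
16 → none → 0
Sum: 4 + 6 + 6 + 1 + 2 + 0 + 2 + 1 + 0 = 22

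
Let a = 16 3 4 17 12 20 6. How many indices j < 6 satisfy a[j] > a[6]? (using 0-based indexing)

The element at index 6 is 6.
Elements before it: 16, 3, 4, 17, 12, 20
Those larger than 6: 16, 17, 12, 20

4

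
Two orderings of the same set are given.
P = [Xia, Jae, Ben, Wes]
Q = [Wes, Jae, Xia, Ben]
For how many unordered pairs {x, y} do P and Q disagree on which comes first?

4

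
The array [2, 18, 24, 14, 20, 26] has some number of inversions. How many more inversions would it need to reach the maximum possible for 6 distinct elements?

Maximum inversions for 6 distinct elements is C(6, 2) = 6·5/2 = 15.
Current inversions — for each element, count later smaller elements:
2: 0
18: 1
24: 2
14: 0
20: 0
26: 0
Current total: 0 + 1 + 2 + 0 + 0 + 0 = 3
Shortfall: 15 − 3 = 12

12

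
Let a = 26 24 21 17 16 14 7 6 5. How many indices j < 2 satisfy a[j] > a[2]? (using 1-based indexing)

1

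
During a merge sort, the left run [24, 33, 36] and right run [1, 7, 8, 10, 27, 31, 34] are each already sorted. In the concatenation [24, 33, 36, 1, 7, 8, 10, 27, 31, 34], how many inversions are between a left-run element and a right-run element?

Cross-inversions: 17

Take each right-half value and tally the left-half values above it:
r = 1: 24, 33, 36 → 3
r = 7: 24, 33, 36 → 3
r = 8: 24, 33, 36 → 3
r = 10: 24, 33, 36 → 3
r = 27: 33, 36 → 2
r = 31: 33, 36 → 2
r = 34: 36 → 1
Cross-inversions: 3 + 3 + 3 + 3 + 2 + 2 + 1 = 17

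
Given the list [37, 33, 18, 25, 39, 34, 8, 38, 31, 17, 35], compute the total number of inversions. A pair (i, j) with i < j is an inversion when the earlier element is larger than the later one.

30 inversions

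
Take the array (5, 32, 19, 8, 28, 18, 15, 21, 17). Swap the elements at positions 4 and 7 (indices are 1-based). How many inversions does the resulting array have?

19 inversions

Positions 4 and 7 hold 8 and 15; after swapping, the array is [5, 32, 19, 15, 28, 18, 8, 21, 17].
For each element, count later entries that are smaller:
5 → none → 0
32 → 19, 15, 28, 18, 8, 21, 17 → 7
19 → 15, 18, 8, 17 → 4
15 → 8 → 1
28 → 18, 8, 21, 17 → 4
18 → 8, 17 → 2
8 → none → 0
21 → 17 → 1
17 → none → 0
Sum: 0 + 7 + 4 + 1 + 4 + 2 + 0 + 1 + 0 = 19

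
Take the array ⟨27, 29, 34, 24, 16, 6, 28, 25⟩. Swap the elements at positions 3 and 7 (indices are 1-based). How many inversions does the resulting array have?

Positions 3 and 7 hold 34 and 28; after swapping, the array is [27, 29, 28, 24, 16, 6, 34, 25].
Count, for each position, how many later elements it exceeds:
27 → 24, 16, 6, 25 → 4
29 → 28, 24, 16, 6, 25 → 5
28 → 24, 16, 6, 25 → 4
24 → 16, 6 → 2
16 → 6 → 1
6 → none → 0
34 → 25 → 1
25 → none → 0
Sum: 4 + 5 + 4 + 2 + 1 + 0 + 1 + 0 = 17

17 inversions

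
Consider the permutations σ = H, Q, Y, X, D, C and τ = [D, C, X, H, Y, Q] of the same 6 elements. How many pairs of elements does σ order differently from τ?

Assign each item its position (1..6) in the first ordering, then rewrite the second ordering as that position sequence:
positions: H→1, Q→2, Y→3, X→4, D→5, C→6
second ordering as positions: [5, 6, 4, 1, 3, 2]
Discordant pairs = inversions in this position sequence.
5: 4, 1, 3, 2 → 4
6: 4, 1, 3, 2 → 4
4: 1, 3, 2 → 3
1: 0
3: 2 → 1
2: 0
Total: 4 + 4 + 3 + 0 + 1 + 0 = 12

There are 12 discordant pairs.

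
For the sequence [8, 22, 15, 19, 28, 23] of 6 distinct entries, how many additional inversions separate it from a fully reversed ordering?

Maximum inversions for 6 distinct elements is C(6, 2) = 6·5/2 = 15.
Current inversions — for each element, count later smaller elements:
8: 0
22: 2
15: 0
19: 0
28: 1
23: 0
Current total: 0 + 2 + 0 + 0 + 1 + 0 = 3
Shortfall: 15 − 3 = 12

12 inversions short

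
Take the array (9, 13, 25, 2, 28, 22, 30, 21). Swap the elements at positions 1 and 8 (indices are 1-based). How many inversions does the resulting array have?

Positions 1 and 8 hold 9 and 21; after swapping, the array is [21, 13, 25, 2, 28, 22, 30, 9].
For each element, count later entries that are smaller:
21 → 13, 2, 9 → 3
13 → 2, 9 → 2
25 → 2, 22, 9 → 3
2 → none → 0
28 → 22, 9 → 2
22 → 9 → 1
30 → 9 → 1
9 → none → 0
Sum: 3 + 2 + 3 + 0 + 2 + 1 + 1 + 0 = 12

12 inversions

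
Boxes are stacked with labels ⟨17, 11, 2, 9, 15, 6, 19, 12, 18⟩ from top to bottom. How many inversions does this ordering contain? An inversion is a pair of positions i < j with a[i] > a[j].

14 inversions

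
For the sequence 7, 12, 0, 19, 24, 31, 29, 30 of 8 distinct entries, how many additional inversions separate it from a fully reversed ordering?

24 inversions short

Maximum inversions for 8 distinct elements is C(8, 2) = 8·7/2 = 28.
Current inversions — for each element, count later smaller elements:
7: 1
12: 1
0: 0
19: 0
24: 0
31: 2
29: 0
30: 0
Current total: 1 + 1 + 0 + 0 + 0 + 2 + 0 + 0 = 4
Shortfall: 28 − 4 = 24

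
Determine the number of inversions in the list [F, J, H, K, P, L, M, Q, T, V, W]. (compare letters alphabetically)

3 inversions

Sweep left to right; for each value list the smaller values that follow it:
F: 0
J: 1
H: 0
K: 0
P: 2
L: 0
M: 0
Q: 0
T: 0
V: 0
W: 0
Sum: 0 + 1 + 0 + 0 + 2 + 0 + 0 + 0 + 0 + 0 + 0 = 3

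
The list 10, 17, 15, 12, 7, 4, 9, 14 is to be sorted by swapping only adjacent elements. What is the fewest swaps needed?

18 swaps

Each adjacent swap fixes exactly one inversion, so the minimum swap count equals the number of inversions.
Count inversions — for each element, later elements that are smaller:
10: 7, 4, 9 → 3
17: 15, 12, 7, 4, 9, 14 → 6
15: 12, 7, 4, 9, 14 → 5
12: 7, 4, 9 → 3
7: 4 → 1
4: none → 0
9: none → 0
14: none → 0
Total inversions: 3 + 6 + 5 + 3 + 1 + 0 + 0 + 0 = 18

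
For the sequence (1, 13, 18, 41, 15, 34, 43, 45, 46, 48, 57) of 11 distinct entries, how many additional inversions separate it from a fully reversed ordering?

Maximum inversions for 11 distinct elements is C(11, 2) = 11·10/2 = 55.
Current inversions — for each element, count later smaller elements:
1: 0
13: 0
18: 1
41: 2
15: 0
34: 0
43: 0
45: 0
46: 0
48: 0
57: 0
Current total: 0 + 0 + 1 + 2 + 0 + 0 + 0 + 0 + 0 + 0 + 0 = 3
Shortfall: 55 − 3 = 52

52 inversions short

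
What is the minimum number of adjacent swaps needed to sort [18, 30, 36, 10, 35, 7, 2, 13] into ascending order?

19 swaps

Minimum adjacent swaps = number of inversions (each swap of adjacent out-of-order elements removes one inversion and no swap can remove more).
Count inversions — for each element, later elements that are smaller:
18: 10, 7, 2, 13 → 4
30: 10, 7, 2, 13 → 4
36: 10, 35, 7, 2, 13 → 5
10: 7, 2 → 2
35: 7, 2, 13 → 3
7: 2 → 1
2: none → 0
13: none → 0
Total inversions: 4 + 4 + 5 + 2 + 3 + 1 + 0 + 0 = 19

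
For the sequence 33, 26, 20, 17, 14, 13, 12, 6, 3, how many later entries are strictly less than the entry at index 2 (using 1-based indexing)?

The element at index 2 is 26.
Elements after it: 20, 17, 14, 13, 12, 6, 3
Those smaller than 26: 20, 17, 14, 13, 12, 6, 3

7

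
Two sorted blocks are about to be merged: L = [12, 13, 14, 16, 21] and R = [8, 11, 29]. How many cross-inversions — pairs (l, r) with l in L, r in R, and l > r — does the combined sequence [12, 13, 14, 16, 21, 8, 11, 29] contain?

10 cross-inversions

For each element r of the right run, count left-run elements greater than r:
r = 8: 12, 13, 14, 16, 21 → 5
r = 11: 12, 13, 14, 16, 21 → 5
r = 29: none → 0
Cross-inversions: 5 + 5 + 0 = 10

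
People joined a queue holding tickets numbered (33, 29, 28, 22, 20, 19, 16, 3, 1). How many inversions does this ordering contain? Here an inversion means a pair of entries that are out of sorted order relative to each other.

36

Sweep left to right; for each value list the smaller values that follow it:
33: 8
29: 7
28: 6
22: 5
20: 4
19: 3
16: 2
3: 1
1: 0
Sum: 8 + 7 + 6 + 5 + 4 + 3 + 2 + 1 + 0 = 36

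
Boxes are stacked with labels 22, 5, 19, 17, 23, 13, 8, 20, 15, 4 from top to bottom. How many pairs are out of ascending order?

For each element, count later entries that are smaller:
22 → 5, 19, 17, 13, 8, 20, 15, 4 → 8
5 → 4 → 1
19 → 17, 13, 8, 15, 4 → 5
17 → 13, 8, 15, 4 → 4
23 → 13, 8, 20, 15, 4 → 5
13 → 8, 4 → 2
8 → 4 → 1
20 → 15, 4 → 2
15 → 4 → 1
4 → none → 0
Sum: 8 + 1 + 5 + 4 + 5 + 2 + 1 + 2 + 1 + 0 = 29

Out-of-order pairs: 29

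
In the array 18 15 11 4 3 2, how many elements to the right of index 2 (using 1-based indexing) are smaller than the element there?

The element at index 2 is 15.
Elements after it: 11, 4, 3, 2
Those smaller than 15: 11, 4, 3, 2

4 such elements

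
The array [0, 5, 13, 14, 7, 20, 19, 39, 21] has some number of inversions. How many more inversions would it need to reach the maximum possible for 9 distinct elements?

32

Maximum inversions for 9 distinct elements is C(9, 2) = 9·8/2 = 36.
Current inversions — for each element, count later smaller elements:
0: 0
5: 0
13: 1
14: 1
7: 0
20: 1
19: 0
39: 1
21: 0
Current total: 0 + 0 + 1 + 1 + 0 + 1 + 0 + 1 + 0 = 4
Shortfall: 36 − 4 = 32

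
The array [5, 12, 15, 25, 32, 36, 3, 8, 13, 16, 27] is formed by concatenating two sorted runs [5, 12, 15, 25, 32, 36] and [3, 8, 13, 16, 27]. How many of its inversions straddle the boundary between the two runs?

20

Count, for every r in R, how many entries of L exceed r:
r = 3: 5, 12, 15, 25, 32, 36 → 6
r = 8: 12, 15, 25, 32, 36 → 5
r = 13: 15, 25, 32, 36 → 4
r = 16: 25, 32, 36 → 3
r = 27: 32, 36 → 2
Cross-inversions: 6 + 5 + 4 + 3 + 2 = 20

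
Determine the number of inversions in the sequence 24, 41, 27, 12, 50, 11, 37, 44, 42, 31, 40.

23 inversions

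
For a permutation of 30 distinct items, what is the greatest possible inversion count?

The maximum occurs when the array is in strictly decreasing order: every one of the C(30, 2) pairs is inverted.
C(30, 2) = 30·29/2 = 435

435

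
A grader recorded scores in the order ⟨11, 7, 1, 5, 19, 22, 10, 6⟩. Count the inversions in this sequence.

13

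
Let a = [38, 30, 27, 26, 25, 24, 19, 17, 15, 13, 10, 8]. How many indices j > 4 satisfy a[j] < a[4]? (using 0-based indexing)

7

The element at index 4 is 25.
Elements after it: 24, 19, 17, 15, 13, 10, 8
Those smaller than 25: 24, 19, 17, 15, 13, 10, 8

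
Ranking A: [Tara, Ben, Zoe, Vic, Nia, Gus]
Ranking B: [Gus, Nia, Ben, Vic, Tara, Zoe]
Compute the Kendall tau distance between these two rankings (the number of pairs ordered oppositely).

12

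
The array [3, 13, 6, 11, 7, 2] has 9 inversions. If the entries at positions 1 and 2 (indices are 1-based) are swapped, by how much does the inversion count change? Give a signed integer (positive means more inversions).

+1

Positions 1 and 2 hold 3 and 13; after swapping, the array is [13, 3, 6, 11, 7, 2].
Count, for each position, how many later elements it exceeds:
13 → 3, 6, 11, 7, 2 → 5
3 → 2 → 1
6 → 2 → 1
11 → 7, 2 → 2
7 → 2 → 1
2 → none → 0
Sum: 5 + 1 + 1 + 2 + 1 + 0 = 10
Change: 10 − 9 = +1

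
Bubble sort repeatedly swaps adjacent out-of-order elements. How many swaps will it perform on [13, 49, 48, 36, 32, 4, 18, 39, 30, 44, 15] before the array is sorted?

32 adjacent swaps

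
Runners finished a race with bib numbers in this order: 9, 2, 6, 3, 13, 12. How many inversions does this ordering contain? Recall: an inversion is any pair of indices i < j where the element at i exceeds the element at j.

5 inversions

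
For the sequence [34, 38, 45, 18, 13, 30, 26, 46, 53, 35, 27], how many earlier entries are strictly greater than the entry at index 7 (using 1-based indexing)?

The element at index 7 is 26.
Elements before it: 34, 38, 45, 18, 13, 30
Those larger than 26: 34, 38, 45, 30

4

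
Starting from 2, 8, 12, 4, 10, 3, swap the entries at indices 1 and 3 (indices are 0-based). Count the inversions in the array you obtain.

Positions 1 and 3 hold 8 and 4; after swapping, the array is [2, 4, 12, 8, 10, 3].
Sweep left to right; for each value list the smaller values that follow it:
2 → none → 0
4 → 3 → 1
12 → 8, 10, 3 → 3
8 → 3 → 1
10 → 3 → 1
3 → none → 0
Sum: 0 + 1 + 3 + 1 + 1 + 0 = 6

6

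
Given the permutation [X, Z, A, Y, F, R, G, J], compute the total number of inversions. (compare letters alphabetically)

17 inversions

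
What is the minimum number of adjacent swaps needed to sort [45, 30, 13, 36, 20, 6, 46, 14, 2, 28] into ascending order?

Each adjacent swap fixes exactly one inversion, so the minimum swap count equals the number of inversions.
Count inversions — for each element, later elements that are smaller:
45: 30, 13, 36, 20, 6, 14, 2, 28 → 8
30: 13, 20, 6, 14, 2, 28 → 6
13: 6, 2 → 2
36: 20, 6, 14, 2, 28 → 5
20: 6, 14, 2 → 3
6: 2 → 1
46: 14, 2, 28 → 3
14: 2 → 1
2: none → 0
28: none → 0
Total inversions: 8 + 6 + 2 + 5 + 3 + 1 + 3 + 1 + 0 + 0 = 29

29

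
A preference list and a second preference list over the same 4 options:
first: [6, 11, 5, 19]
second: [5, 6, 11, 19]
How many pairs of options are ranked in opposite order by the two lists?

Assign each item its position (1..4) in the first ordering, then rewrite the second ordering as that position sequence:
positions: 6→1, 11→2, 5→3, 19→4
second ordering as positions: [3, 1, 2, 4]
Discordant pairs = inversions in this position sequence.
3: 1, 2 → 2
1: 0
2: 0
4: 0
Total: 2 + 0 + 0 + 0 = 2

2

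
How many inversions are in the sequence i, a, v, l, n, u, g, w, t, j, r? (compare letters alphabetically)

Sweep left to right; for each value list the smaller values that follow it:
i → a, g → 2
a → none → 0
v → l, n, u, g, t, j, r → 7
l → g, j → 2
n → g, j → 2
u → g, t, j, r → 4
g → none → 0
w → t, j, r → 3
t → j, r → 2
j → none → 0
r → none → 0
Sum: 2 + 0 + 7 + 2 + 2 + 4 + 0 + 3 + 2 + 0 + 0 = 22

There are 22 inversions.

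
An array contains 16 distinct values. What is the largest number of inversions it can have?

120 inversions

A reversed (strictly descending) arrangement makes every pair an inversion, giving C(16, 2) inversions.
C(16, 2) = 16·15/2 = 120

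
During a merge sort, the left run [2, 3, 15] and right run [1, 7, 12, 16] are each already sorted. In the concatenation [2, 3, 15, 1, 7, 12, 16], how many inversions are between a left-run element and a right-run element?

5

Take each right-half value and tally the left-half values above it:
r = 1: 2, 3, 15 → 3
r = 7: 15 → 1
r = 12: 15 → 1
r = 16: none → 0
Cross-inversions: 3 + 1 + 1 + 0 = 5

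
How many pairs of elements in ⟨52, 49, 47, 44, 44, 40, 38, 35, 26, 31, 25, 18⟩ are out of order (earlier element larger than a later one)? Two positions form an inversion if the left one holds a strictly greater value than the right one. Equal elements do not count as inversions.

64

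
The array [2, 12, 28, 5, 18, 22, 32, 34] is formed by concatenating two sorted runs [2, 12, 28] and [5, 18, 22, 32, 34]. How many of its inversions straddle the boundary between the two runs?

4

For each element r of the right run, count left-run elements greater than r:
r = 5: 12, 28 → 2
r = 18: 28 → 1
r = 22: 28 → 1
r = 32: none → 0
r = 34: none → 0
Cross-inversions: 2 + 1 + 1 + 0 + 0 = 4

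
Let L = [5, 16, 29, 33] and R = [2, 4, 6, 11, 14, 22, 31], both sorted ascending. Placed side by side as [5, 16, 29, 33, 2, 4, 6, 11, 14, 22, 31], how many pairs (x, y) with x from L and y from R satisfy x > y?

For each element r of the right run, count left-run elements greater than r:
r = 2: 5, 16, 29, 33 → 4
r = 4: 5, 16, 29, 33 → 4
r = 6: 16, 29, 33 → 3
r = 11: 16, 29, 33 → 3
r = 14: 16, 29, 33 → 3
r = 22: 29, 33 → 2
r = 31: 33 → 1
Cross-inversions: 4 + 4 + 3 + 3 + 3 + 2 + 1 = 20

Split inversions: 20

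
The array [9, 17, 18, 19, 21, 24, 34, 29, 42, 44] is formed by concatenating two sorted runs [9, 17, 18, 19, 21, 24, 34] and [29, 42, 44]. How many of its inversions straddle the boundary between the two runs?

1

Take each right-half value and tally the left-half values above it:
r = 29: 34 → 1
r = 42: none → 0
r = 44: none → 0
Cross-inversions: 1 + 0 + 0 = 1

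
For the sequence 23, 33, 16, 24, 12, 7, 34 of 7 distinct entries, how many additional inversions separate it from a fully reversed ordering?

Maximum inversions for 7 distinct elements is C(7, 2) = 7·6/2 = 21.
Current inversions — for each element, count later smaller elements:
23: 3
33: 4
16: 2
24: 2
12: 1
7: 0
34: 0
Current total: 3 + 4 + 2 + 2 + 1 + 0 + 0 = 12
Shortfall: 21 − 12 = 9

9 inversions short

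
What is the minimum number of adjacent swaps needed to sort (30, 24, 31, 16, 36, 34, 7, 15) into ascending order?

Each adjacent swap fixes exactly one inversion, so the minimum swap count equals the number of inversions.
Count inversions — for each element, later elements that are smaller:
30: 24, 16, 7, 15 → 4
24: 16, 7, 15 → 3
31: 16, 7, 15 → 3
16: 7, 15 → 2
36: 34, 7, 15 → 3
34: 7, 15 → 2
7: none → 0
15: none → 0
Total inversions: 4 + 3 + 3 + 2 + 3 + 2 + 0 + 0 = 17

17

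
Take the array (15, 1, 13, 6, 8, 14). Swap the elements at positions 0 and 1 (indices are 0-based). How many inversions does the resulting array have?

Positions 0 and 1 hold 15 and 1; after swapping, the array is [1, 15, 13, 6, 8, 14].
For each element, count later entries that are smaller:
1 → none → 0
15 → 13, 6, 8, 14 → 4
13 → 6, 8 → 2
6 → none → 0
8 → none → 0
14 → none → 0
Sum: 0 + 4 + 2 + 0 + 0 + 0 = 6

6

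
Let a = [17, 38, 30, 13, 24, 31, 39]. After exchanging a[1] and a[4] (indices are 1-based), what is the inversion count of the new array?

Positions 1 and 4 hold 17 and 13; after swapping, the array is [13, 38, 30, 17, 24, 31, 39].
Element-by-element contributions:
13: 0
38: 4
30: 2
17: 0
24: 0
31: 0
39: 0
Sum: 0 + 4 + 2 + 0 + 0 + 0 + 0 = 6

6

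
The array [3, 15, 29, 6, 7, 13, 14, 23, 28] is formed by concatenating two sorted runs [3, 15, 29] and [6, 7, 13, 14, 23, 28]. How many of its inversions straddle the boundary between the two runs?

10 cross-inversions

Take each right-half value and tally the left-half values above it:
r = 6: 15, 29 → 2
r = 7: 15, 29 → 2
r = 13: 15, 29 → 2
r = 14: 15, 29 → 2
r = 23: 29 → 1
r = 28: 29 → 1
Cross-inversions: 2 + 2 + 2 + 2 + 1 + 1 = 10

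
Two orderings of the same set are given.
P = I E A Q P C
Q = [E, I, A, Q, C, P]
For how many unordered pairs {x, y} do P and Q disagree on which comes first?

2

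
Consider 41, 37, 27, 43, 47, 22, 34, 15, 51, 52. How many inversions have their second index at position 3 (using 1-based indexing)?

The element at index 3 is 27.
Elements before it: 41, 37
Those larger than 27: 41, 37

2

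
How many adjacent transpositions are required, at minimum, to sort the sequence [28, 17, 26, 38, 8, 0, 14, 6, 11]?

Adjacent swaps: 26

The minimum number of adjacent swaps to sort an array equals its inversion count, since every such swap removes exactly one inversion.
Count inversions — for each element, later elements that are smaller:
28: 17, 26, 8, 0, 14, 6, 11 → 7
17: 8, 0, 14, 6, 11 → 5
26: 8, 0, 14, 6, 11 → 5
38: 8, 0, 14, 6, 11 → 5
8: 0, 6 → 2
0: none → 0
14: 6, 11 → 2
6: none → 0
11: none → 0
Total inversions: 7 + 5 + 5 + 5 + 2 + 0 + 2 + 0 + 0 = 26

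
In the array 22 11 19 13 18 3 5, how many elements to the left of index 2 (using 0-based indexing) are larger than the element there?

1

The element at index 2 is 19.
Elements before it: 22, 11
Those larger than 19: 22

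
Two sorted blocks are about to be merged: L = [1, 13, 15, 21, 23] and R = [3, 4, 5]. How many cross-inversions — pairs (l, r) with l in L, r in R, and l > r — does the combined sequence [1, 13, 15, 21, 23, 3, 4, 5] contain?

12

Count, for every r in R, how many entries of L exceed r:
r = 3: 13, 15, 21, 23 → 4
r = 4: 13, 15, 21, 23 → 4
r = 5: 13, 15, 21, 23 → 4
Cross-inversions: 4 + 4 + 4 = 12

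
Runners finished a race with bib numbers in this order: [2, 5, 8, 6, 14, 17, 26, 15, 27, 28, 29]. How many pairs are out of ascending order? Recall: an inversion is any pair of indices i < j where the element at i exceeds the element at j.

For each element, count later entries that are smaller:
2: 0
5: 0
8: 1
6: 0
14: 0
17: 1
26: 1
15: 0
27: 0
28: 0
29: 0
Sum: 0 + 0 + 1 + 0 + 0 + 1 + 1 + 0 + 0 + 0 + 0 = 3

Inversions: 3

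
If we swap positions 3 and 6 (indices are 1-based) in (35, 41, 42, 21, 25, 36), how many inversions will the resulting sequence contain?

Inversions: 7

Positions 3 and 6 hold 42 and 36; after swapping, the array is [35, 41, 36, 21, 25, 42].
Element-by-element contributions:
35 → 21, 25 → 2
41 → 36, 21, 25 → 3
36 → 21, 25 → 2
21 → none → 0
25 → none → 0
42 → none → 0
Sum: 2 + 3 + 2 + 0 + 0 + 0 = 7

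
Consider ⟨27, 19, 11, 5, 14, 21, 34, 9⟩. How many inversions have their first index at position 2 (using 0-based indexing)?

2

The element at index 2 is 11.
Elements after it: 5, 14, 21, 34, 9
Those smaller than 11: 5, 9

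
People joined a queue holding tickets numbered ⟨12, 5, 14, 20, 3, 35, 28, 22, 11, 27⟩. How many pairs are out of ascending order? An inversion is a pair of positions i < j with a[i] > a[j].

For each element, count later entries that are smaller:
12: 3
5: 1
14: 2
20: 2
3: 0
35: 4
28: 3
22: 1
11: 0
27: 0
Sum: 3 + 1 + 2 + 2 + 0 + 4 + 3 + 1 + 0 + 0 = 16

16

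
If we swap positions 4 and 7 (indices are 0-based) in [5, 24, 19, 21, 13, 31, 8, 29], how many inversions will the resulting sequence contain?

12 inversions

Positions 4 and 7 hold 13 and 29; after swapping, the array is [5, 24, 19, 21, 29, 31, 8, 13].
Count, for each position, how many later elements it exceeds:
5 → none → 0
24 → 19, 21, 8, 13 → 4
19 → 8, 13 → 2
21 → 8, 13 → 2
29 → 8, 13 → 2
31 → 8, 13 → 2
8 → none → 0
13 → none → 0
Sum: 0 + 4 + 2 + 2 + 2 + 2 + 0 + 0 = 12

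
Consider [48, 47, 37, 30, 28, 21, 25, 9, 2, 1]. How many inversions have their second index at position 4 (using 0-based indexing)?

4

The element at index 4 is 28.
Elements before it: 48, 47, 37, 30
Those larger than 28: 48, 47, 37, 30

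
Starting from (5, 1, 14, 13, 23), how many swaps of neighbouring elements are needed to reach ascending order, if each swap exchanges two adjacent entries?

Adjacent swaps: 2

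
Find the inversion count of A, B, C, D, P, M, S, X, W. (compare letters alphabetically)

Element-by-element contributions:
A: 0
B: 0
C: 0
D: 0
P: 1
M: 0
S: 0
X: 1
W: 0
Sum: 0 + 0 + 0 + 0 + 1 + 0 + 0 + 1 + 0 = 2

2 inversions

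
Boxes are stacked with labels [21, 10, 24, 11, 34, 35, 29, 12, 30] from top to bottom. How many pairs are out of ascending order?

12

For each element, count later entries that are smaller:
21 → 10, 11, 12 → 3
10 → none → 0
24 → 11, 12 → 2
11 → none → 0
34 → 29, 12, 30 → 3
35 → 29, 12, 30 → 3
29 → 12 → 1
12 → none → 0
30 → none → 0
Sum: 3 + 0 + 2 + 0 + 3 + 3 + 1 + 0 + 0 = 12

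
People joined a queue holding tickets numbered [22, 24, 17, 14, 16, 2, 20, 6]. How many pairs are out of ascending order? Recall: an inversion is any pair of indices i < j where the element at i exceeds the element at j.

Sweep left to right; for each value list the smaller values that follow it:
22: 6
24: 6
17: 4
14: 2
16: 2
2: 0
20: 1
6: 0
Sum: 6 + 6 + 4 + 2 + 2 + 0 + 1 + 0 = 21

21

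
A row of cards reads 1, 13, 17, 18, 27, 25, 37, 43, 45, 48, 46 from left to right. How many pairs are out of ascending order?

Element-by-element contributions:
1: 0
13: 0
17: 0
18: 0
27: 1
25: 0
37: 0
43: 0
45: 0
48: 1
46: 0
Sum: 0 + 0 + 0 + 0 + 1 + 0 + 0 + 0 + 0 + 1 + 0 = 2

2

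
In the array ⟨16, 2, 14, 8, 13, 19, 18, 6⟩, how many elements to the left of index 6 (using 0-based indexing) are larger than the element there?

1 such element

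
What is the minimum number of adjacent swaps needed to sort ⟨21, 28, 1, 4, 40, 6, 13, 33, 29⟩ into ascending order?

Each adjacent swap fixes exactly one inversion, so the minimum swap count equals the number of inversions.
Count inversions — for each element, later elements that are smaller:
21: 1, 4, 6, 13 → 4
28: 1, 4, 6, 13 → 4
1: none → 0
4: none → 0
40: 6, 13, 33, 29 → 4
6: none → 0
13: none → 0
33: 29 → 1
29: none → 0
Total inversions: 4 + 4 + 0 + 0 + 4 + 0 + 0 + 1 + 0 = 13

13 swaps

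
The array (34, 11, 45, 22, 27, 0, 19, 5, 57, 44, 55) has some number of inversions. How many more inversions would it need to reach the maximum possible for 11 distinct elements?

Maximum inversions for 11 distinct elements is C(11, 2) = 11·10/2 = 55.
Current inversions — for each element, count later smaller elements:
34: 6
11: 2
45: 6
22: 3
27: 3
0: 0
19: 1
5: 0
57: 2
44: 0
55: 0
Current total: 6 + 2 + 6 + 3 + 3 + 0 + 1 + 0 + 2 + 0 + 0 = 23
Shortfall: 55 − 23 = 32

32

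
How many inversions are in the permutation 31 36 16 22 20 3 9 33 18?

For each element, count later entries that are smaller:
31 → 16, 22, 20, 3, 9, 18 → 6
36 → 16, 22, 20, 3, 9, 33, 18 → 7
16 → 3, 9 → 2
22 → 20, 3, 9, 18 → 4
20 → 3, 9, 18 → 3
3 → none → 0
9 → none → 0
33 → 18 → 1
18 → none → 0
Sum: 6 + 7 + 2 + 4 + 3 + 0 + 0 + 1 + 0 = 23

23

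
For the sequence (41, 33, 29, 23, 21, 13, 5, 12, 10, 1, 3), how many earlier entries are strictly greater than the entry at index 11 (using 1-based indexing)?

The element at index 11 is 3.
Elements before it: 41, 33, 29, 23, 21, 13, 5, 12, 10, 1
Those larger than 3: 41, 33, 29, 23, 21, 13, 5, 12, 10

9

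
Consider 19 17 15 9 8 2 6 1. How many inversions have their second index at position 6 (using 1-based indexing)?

5

The element at index 6 is 2.
Elements before it: 19, 17, 15, 9, 8
Those larger than 2: 19, 17, 15, 9, 8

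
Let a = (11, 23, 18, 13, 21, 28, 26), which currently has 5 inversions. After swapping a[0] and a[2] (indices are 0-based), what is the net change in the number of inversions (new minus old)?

+1

Positions 0 and 2 hold 11 and 18; after swapping, the array is [18, 23, 11, 13, 21, 28, 26].
Element-by-element contributions:
18 → 11, 13 → 2
23 → 11, 13, 21 → 3
11 → none → 0
13 → none → 0
21 → none → 0
28 → 26 → 1
26 → none → 0
Sum: 2 + 3 + 0 + 0 + 0 + 1 + 0 = 6
Change: 6 − 5 = +1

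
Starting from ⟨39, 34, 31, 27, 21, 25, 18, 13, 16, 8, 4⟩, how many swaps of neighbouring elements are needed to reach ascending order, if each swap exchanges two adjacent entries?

53 adjacent swaps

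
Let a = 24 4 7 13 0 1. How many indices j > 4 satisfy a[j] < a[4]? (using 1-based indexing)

2

The element at index 4 is 13.
Elements after it: 0, 1
Those smaller than 13: 0, 1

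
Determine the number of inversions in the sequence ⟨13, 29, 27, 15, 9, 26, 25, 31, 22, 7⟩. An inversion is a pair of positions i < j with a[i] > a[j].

There are 26 inversions.

Element-by-element contributions:
13 → 9, 7 → 2
29 → 27, 15, 9, 26, 25, 22, 7 → 7
27 → 15, 9, 26, 25, 22, 7 → 6
15 → 9, 7 → 2
9 → 7 → 1
26 → 25, 22, 7 → 3
25 → 22, 7 → 2
31 → 22, 7 → 2
22 → 7 → 1
7 → none → 0
Sum: 2 + 7 + 6 + 2 + 1 + 3 + 2 + 2 + 1 + 0 = 26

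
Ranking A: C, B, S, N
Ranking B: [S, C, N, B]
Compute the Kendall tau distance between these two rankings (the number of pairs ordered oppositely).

3

Assign each item its position (1..4) in the first ordering, then rewrite the second ordering as that position sequence:
positions: C→1, B→2, S→3, N→4
second ordering as positions: [3, 1, 4, 2]
Discordant pairs = inversions in this position sequence.
3: 1, 2 → 2
1: 0
4: 2 → 1
2: 0
Total: 2 + 0 + 1 + 0 = 3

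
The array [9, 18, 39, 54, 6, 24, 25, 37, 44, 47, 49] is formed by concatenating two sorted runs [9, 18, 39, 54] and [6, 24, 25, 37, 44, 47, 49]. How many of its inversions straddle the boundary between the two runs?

Count, for every r in R, how many entries of L exceed r:
r = 6: 9, 18, 39, 54 → 4
r = 24: 39, 54 → 2
r = 25: 39, 54 → 2
r = 37: 39, 54 → 2
r = 44: 54 → 1
r = 47: 54 → 1
r = 49: 54 → 1
Cross-inversions: 4 + 2 + 2 + 2 + 1 + 1 + 1 = 13

13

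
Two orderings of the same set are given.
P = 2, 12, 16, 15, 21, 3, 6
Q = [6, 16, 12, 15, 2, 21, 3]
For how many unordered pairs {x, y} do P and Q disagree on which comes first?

10 disagreeing pairs

Assign each item its position (1..7) in the first ordering, then rewrite the second ordering as that position sequence:
positions: 2→1, 12→2, 16→3, 15→4, 21→5, 3→6, 6→7
second ordering as positions: [7, 3, 2, 4, 1, 5, 6]
Discordant pairs = inversions in this position sequence.
7: 3, 2, 4, 1, 5, 6 → 6
3: 2, 1 → 2
2: 1 → 1
4: 1 → 1
1: 0
5: 0
6: 0
Total: 6 + 2 + 1 + 1 + 0 + 0 + 0 = 10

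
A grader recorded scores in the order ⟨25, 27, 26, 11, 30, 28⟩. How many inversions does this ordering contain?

5 inversions

Out-of-order index pairs (1-indexed):
(1,4): 25 > 11
(2,3): 27 > 26
(2,4): 27 > 11
(3,4): 26 > 11
(5,6): 30 > 28
That's 5 pairs.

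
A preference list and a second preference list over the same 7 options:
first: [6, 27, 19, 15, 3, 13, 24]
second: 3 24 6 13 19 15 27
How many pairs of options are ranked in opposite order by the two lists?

Assign each item its position (1..7) in the first ordering, then rewrite the second ordering as that position sequence:
positions: 6→1, 27→2, 19→3, 15→4, 3→5, 13→6, 24→7
second ordering as positions: [5, 7, 1, 6, 3, 4, 2]
Discordant pairs = inversions in this position sequence.
5: 1, 3, 4, 2 → 4
7: 1, 6, 3, 4, 2 → 5
1: 0
6: 3, 4, 2 → 3
3: 2 → 1
4: 2 → 1
2: 0
Total: 4 + 5 + 0 + 3 + 1 + 1 + 0 = 14

14 pairs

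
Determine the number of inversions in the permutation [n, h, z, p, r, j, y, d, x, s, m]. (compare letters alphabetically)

Element-by-element contributions:
n → h, j, d, m → 4
h → d → 1
z → p, r, j, y, d, x, s, m → 8
p → j, d, m → 3
r → j, d, m → 3
j → d → 1
y → d, x, s, m → 4
d → none → 0
x → s, m → 2
s → m → 1
m → none → 0
Sum: 4 + 1 + 8 + 3 + 3 + 1 + 4 + 0 + 2 + 1 + 0 = 27

27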